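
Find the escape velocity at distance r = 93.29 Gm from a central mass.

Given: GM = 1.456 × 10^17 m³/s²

Convert to SI: r = 93.29 Gm = 9.329e+10 m.
Escape velocity comes from setting total energy to zero: ½v² − GM/r = 0 ⇒ v_esc = √(2GM / r).
v_esc = √(2 · 1.456e+17 / 9.329e+10) m/s ≈ 1767 m/s = 1.767 km/s.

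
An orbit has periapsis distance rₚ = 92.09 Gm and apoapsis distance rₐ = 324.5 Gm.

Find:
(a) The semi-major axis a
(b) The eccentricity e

Convert to SI: rₚ = 92.09 Gm = 9.209e+10 m; rₐ = 324.5 Gm = 3.245e+11 m.
(a) a = (rₚ + rₐ) / 2 = (9.209e+10 + 3.245e+11) / 2 ≈ 2.083e+11 m = 208.3 Gm.
(b) e = (rₐ − rₚ) / (rₐ + rₚ) = (3.245e+11 − 9.209e+10) / (3.245e+11 + 9.209e+10) ≈ 0.5579.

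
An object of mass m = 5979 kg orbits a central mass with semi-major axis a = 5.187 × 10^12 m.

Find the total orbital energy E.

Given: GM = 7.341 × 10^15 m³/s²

E = −GMm / (2a).
E = −7.341e+15 · 5979 / (2 · 5.187e+12) J ≈ -4.231e+06 J = -4.231 MJ.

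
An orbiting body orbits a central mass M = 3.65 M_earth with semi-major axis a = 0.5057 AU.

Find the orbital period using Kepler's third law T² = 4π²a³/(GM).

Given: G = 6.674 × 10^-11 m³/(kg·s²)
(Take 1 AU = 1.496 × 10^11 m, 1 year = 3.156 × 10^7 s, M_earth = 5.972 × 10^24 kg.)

Convert to SI: a = 0.5057 AU = 7.56527e+10 m; M = 3.65 M_earth = 2.17978e+25 kg.
GM = G · M = 6.674e-11 · 2.17978e+25 = 1.45479e+15 m³/s².
Kepler's third law: T = 2π √(a³ / GM).
Substituting a = 7.56527e+10 m and GM = 1.45479e+15 m³/s²:
T = 2π √((7.56527e+10)³ / 1.45479e+15) s
T ≈ 3.428e+09 s = 108.6 years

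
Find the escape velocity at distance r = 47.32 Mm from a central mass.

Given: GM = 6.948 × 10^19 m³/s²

Convert to SI: r = 47.32 Mm = 4.732e+07 m.
Escape velocity comes from setting total energy to zero: ½v² − GM/r = 0 ⇒ v_esc = √(2GM / r).
v_esc = √(2 · 6.948e+19 / 4.732e+07) m/s ≈ 1.714e+06 m/s = 1714 km/s.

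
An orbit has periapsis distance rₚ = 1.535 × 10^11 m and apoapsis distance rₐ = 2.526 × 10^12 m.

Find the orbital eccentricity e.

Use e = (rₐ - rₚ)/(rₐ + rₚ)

e = (rₐ − rₚ) / (rₐ + rₚ).
e = (2.526e+12 − 1.535e+11) / (2.526e+12 + 1.535e+11) = 2.3725e+12 / 2.6795e+12 ≈ 0.8854.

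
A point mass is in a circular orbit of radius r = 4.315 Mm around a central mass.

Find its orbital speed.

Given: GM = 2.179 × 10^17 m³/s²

Convert to SI: r = 4.315 Mm = 4.315e+06 m.
For a circular orbit, gravity supplies the centripetal force, so v = √(GM / r).
v = √(2.179e+17 / 4.315e+06) m/s ≈ 2.247e+05 m/s = 224.7 km/s.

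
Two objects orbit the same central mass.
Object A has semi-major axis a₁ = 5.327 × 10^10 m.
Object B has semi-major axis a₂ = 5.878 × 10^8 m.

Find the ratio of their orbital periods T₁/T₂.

From Kepler's third law, (T₁/T₂)² = (a₁/a₂)³, so T₁/T₂ = (a₁/a₂)^(3/2).
a₁/a₂ = 5.327e+10 / 5.878e+08 = 90.6261.
T₁/T₂ = (90.6261)^(3/2) ≈ 862.7.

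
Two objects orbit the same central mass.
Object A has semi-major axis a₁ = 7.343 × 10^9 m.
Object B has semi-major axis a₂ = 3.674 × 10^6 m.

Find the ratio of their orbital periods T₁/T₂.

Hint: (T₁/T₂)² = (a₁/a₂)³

From Kepler's third law, (T₁/T₂)² = (a₁/a₂)³, so T₁/T₂ = (a₁/a₂)^(3/2).
a₁/a₂ = 7.343e+09 / 3.674e+06 = 1998.64.
T₁/T₂ = (1998.64)^(3/2) ≈ 8.935e+04.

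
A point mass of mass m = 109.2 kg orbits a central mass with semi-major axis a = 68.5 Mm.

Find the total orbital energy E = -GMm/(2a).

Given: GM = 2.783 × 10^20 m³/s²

Convert to SI: a = 68.5 Mm = 6.85e+07 m.
E = −GMm / (2a).
E = −2.783e+20 · 109.2 / (2 · 6.85e+07) J ≈ -2.218e+14 J = -221.8 TJ.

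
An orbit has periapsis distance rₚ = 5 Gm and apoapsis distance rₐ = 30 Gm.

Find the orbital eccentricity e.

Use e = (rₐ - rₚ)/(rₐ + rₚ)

Convert to SI: rₚ = 5 Gm = 5e+09 m; rₐ = 30 Gm = 3e+10 m.
e = (rₐ − rₚ) / (rₐ + rₚ).
e = (3e+10 − 5e+09) / (3e+10 + 5e+09) = 2.5e+10 / 3.5e+10 ≈ 0.7143.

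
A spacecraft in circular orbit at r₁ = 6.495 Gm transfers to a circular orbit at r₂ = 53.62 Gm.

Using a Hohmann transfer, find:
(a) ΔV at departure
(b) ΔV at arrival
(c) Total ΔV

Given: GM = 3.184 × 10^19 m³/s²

Convert to SI: r₁ = 6.495 Gm = 6.495e+09 m; r₂ = 53.62 Gm = 5.362e+10 m.
Transfer semi-major axis: a_t = (r₁ + r₂)/2 = (6.495e+09 + 5.362e+10)/2 = 3.00575e+10 m.
Circular speeds: v₁ = √(GM/r₁) = 70015.9 m/s, v₂ = √(GM/r₂) = 24368.2 m/s.
Transfer speeds (vis-viva v² = GM(2/r − 1/a_t)): v₁ᵗ = 93515.6 m/s, v₂ᵗ = 11327.6 m/s.
(a) ΔV₁ = |v₁ᵗ − v₁| ≈ 2.35e+04 m/s = 23.5 km/s.
(b) ΔV₂ = |v₂ − v₂ᵗ| ≈ 1.304e+04 m/s = 13.04 km/s.
(c) ΔV_total = ΔV₁ + ΔV₂ ≈ 3.654e+04 m/s = 36.54 km/s.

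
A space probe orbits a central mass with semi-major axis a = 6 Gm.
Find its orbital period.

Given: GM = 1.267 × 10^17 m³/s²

Convert to SI: a = 6 Gm = 6e+09 m.
Kepler's third law: T = 2π √(a³ / GM).
Substituting a = 6e+09 m and GM = 1.267e+17 m³/s²:
T = 2π √((6e+09)³ / 1.267e+17) s
T ≈ 8.204e+06 s = 94.95 days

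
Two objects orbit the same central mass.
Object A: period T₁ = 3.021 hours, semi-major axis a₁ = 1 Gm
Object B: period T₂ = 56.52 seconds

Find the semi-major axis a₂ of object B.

Convert to SI: T₁ = 3.021 hours = 10875.6 s; a₁ = 1 Gm = 1e+09 m.
Kepler's third law: (T₁/T₂)² = (a₁/a₂)³ ⇒ a₂ = a₁ · (T₂/T₁)^(2/3).
T₂/T₁ = 56.52 / 10875.6 = 0.00519695.
a₂ = 1e+09 · (0.00519695)^(2/3) m ≈ 3e+07 m = 30 Mm.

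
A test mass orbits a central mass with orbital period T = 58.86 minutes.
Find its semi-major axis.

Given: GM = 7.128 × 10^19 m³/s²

Convert to SI: T = 58.86 minutes = 3531.6 s.
Invert Kepler's third law: a = (GM · T² / (4π²))^(1/3).
Substituting T = 3531.6 s and GM = 7.128e+19 m³/s²:
a = (7.128e+19 · (3531.6)² / (4π²))^(1/3) m
a ≈ 2.824e+08 m = 282.4 Mm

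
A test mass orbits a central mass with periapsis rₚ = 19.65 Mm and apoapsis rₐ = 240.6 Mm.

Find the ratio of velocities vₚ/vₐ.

Convert to SI: rₚ = 19.65 Mm = 1.965e+07 m; rₐ = 240.6 Mm = 2.406e+08 m.
Conservation of angular momentum gives rₚvₚ = rₐvₐ, so vₚ/vₐ = rₐ/rₚ.
vₚ/vₐ = 2.406e+08 / 1.965e+07 ≈ 12.24.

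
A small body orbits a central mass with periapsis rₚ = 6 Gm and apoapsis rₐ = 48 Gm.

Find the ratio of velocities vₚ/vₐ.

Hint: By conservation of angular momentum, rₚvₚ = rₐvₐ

Convert to SI: rₚ = 6 Gm = 6e+09 m; rₐ = 48 Gm = 4.8e+10 m.
Conservation of angular momentum gives rₚvₚ = rₐvₐ, so vₚ/vₐ = rₐ/rₚ.
vₚ/vₐ = 4.8e+10 / 6e+09 ≈ 8.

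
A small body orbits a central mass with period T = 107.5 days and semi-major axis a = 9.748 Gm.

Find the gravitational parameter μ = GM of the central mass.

Convert to SI: T = 107.5 days = 9.288e+06 s; a = 9.748 Gm = 9.748e+09 m.
GM = 4π² · a³ / T².
GM = 4π² · (9.748e+09)³ / (9.288e+06)² m³/s² ≈ 4.239e+17 m³/s² = 4.239 × 10^17 m³/s².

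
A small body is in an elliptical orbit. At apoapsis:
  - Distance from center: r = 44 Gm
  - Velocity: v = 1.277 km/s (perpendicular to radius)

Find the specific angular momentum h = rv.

Convert to SI: r = 44 Gm = 4.4e+10 m; v = 1.277 km/s = 1277 m/s.
With v perpendicular to r, h = r · v.
h = 4.4e+10 · 1277 m²/s ≈ 5.619e+13 m²/s.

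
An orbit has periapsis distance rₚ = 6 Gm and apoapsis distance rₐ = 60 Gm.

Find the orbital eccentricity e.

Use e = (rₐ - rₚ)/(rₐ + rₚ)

Convert to SI: rₚ = 6 Gm = 6e+09 m; rₐ = 60 Gm = 6e+10 m.
e = (rₐ − rₚ) / (rₐ + rₚ).
e = (6e+10 − 6e+09) / (6e+10 + 6e+09) = 5.4e+10 / 6.6e+10 ≈ 0.8182.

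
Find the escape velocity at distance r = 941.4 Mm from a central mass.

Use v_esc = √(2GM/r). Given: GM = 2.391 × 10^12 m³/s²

Convert to SI: r = 941.4 Mm = 9.414e+08 m.
Escape velocity comes from setting total energy to zero: ½v² − GM/r = 0 ⇒ v_esc = √(2GM / r).
v_esc = √(2 · 2.391e+12 / 9.414e+08) m/s ≈ 71.27 m/s = 71.27 m/s.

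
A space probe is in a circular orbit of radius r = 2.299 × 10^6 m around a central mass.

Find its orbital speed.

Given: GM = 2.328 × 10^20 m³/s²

For a circular orbit, gravity supplies the centripetal force, so v = √(GM / r).
v = √(2.328e+20 / 2.299e+06) m/s ≈ 1.006e+07 m/s = 1.006e+04 km/s.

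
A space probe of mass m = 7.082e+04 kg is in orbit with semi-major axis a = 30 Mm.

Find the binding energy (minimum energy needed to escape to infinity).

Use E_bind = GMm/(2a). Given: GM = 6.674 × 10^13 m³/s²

Convert to SI: a = 30 Mm = 3e+07 m.
Total orbital energy is E = −GMm/(2a); binding energy is E_bind = −E = GMm/(2a).
E_bind = 6.674e+13 · 7.082e+04 / (2 · 3e+07) J ≈ 7.878e+10 J = 78.78 GJ.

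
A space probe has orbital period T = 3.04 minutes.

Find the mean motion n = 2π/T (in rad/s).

Convert to SI: T = 3.04 minutes = 182.4 s.
n = 2π / T.
n = 2π / 182.4 s ≈ 0.03445 rad/s.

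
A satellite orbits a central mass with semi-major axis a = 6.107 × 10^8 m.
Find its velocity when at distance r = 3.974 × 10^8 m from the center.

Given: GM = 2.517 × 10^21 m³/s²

Vis-viva: v = √(GM · (2/r − 1/a)).
2/r − 1/a = 2/3.974e+08 − 1/6.107e+08 = 3.39525e-09 m⁻¹.
v = √(2.517e+21 · 3.39525e-09) m/s ≈ 2.923e+06 m/s = 2923 km/s.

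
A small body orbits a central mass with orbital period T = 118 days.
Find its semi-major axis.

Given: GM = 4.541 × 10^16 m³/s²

Convert to SI: T = 118 days = 1.01952e+07 s.
Invert Kepler's third law: a = (GM · T² / (4π²))^(1/3).
Substituting T = 1.01952e+07 s and GM = 4.541e+16 m³/s²:
a = (4.541e+16 · (1.01952e+07)² / (4π²))^(1/3) m
a ≈ 4.926e+09 m = 4.926 × 10^9 m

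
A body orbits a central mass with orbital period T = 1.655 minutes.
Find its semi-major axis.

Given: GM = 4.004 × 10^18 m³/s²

Convert to SI: T = 1.655 minutes = 99.3 s.
Invert Kepler's third law: a = (GM · T² / (4π²))^(1/3).
Substituting T = 99.3 s and GM = 4.004e+18 m³/s²:
a = (4.004e+18 · (99.3)² / (4π²))^(1/3) m
a ≈ 1e+07 m = 10 Mm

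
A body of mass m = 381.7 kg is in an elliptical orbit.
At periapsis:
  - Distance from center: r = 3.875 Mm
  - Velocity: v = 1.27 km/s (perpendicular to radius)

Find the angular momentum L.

Convert to SI: r = 3.875 Mm = 3.875e+06 m; v = 1.27 km/s = 1270 m/s.
Since v is perpendicular to r, L = m · v · r.
L = 381.7 · 1270 · 3.875e+06 kg·m²/s ≈ 1.878e+12 kg·m²/s.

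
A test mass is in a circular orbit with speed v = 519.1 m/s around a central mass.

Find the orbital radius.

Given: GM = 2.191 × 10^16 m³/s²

For a circular orbit, v² = GM / r, so r = GM / v².
r = 2.191e+16 / (519.1)² m ≈ 8.131e+10 m = 81.31 Gm.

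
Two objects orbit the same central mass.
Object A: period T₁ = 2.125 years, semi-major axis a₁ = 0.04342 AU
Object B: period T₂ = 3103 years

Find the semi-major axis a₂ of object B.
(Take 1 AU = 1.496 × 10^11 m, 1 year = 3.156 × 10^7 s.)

Convert to SI: T₁ = 2.125 years = 6.7065e+07 s; a₁ = 0.04342 AU = 6.49563e+09 m; T₂ = 3103 years = 9.79307e+10 s.
Kepler's third law: (T₁/T₂)² = (a₁/a₂)³ ⇒ a₂ = a₁ · (T₂/T₁)^(2/3).
T₂/T₁ = 9.79307e+10 / 6.7065e+07 = 1460.24.
a₂ = 6.49563e+09 · (1460.24)^(2/3) m ≈ 8.361e+11 m = 5.589 AU.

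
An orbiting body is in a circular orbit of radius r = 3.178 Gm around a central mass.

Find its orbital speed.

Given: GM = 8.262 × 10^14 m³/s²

Convert to SI: r = 3.178 Gm = 3.178e+09 m.
For a circular orbit, gravity supplies the centripetal force, so v = √(GM / r).
v = √(8.262e+14 / 3.178e+09) m/s ≈ 509.9 m/s = 509.9 m/s.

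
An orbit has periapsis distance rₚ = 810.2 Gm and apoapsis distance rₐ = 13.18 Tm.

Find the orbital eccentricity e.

Convert to SI: rₚ = 810.2 Gm = 8.102e+11 m; rₐ = 13.18 Tm = 1.318e+13 m.
e = (rₐ − rₚ) / (rₐ + rₚ).
e = (1.318e+13 − 8.102e+11) / (1.318e+13 + 8.102e+11) = 1.23698e+13 / 1.39902e+13 ≈ 0.8842.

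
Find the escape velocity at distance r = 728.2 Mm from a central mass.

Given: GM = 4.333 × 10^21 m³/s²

Convert to SI: r = 728.2 Mm = 7.282e+08 m.
Escape velocity comes from setting total energy to zero: ½v² − GM/r = 0 ⇒ v_esc = √(2GM / r).
v_esc = √(2 · 4.333e+21 / 7.282e+08) m/s ≈ 3.45e+06 m/s = 3450 km/s.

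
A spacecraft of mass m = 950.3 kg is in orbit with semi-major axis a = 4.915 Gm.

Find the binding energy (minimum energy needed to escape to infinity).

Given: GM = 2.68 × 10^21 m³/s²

Convert to SI: a = 4.915 Gm = 4.915e+09 m.
Total orbital energy is E = −GMm/(2a); binding energy is E_bind = −E = GMm/(2a).
E_bind = 2.68e+21 · 950.3 / (2 · 4.915e+09) J ≈ 2.591e+14 J = 259.1 TJ.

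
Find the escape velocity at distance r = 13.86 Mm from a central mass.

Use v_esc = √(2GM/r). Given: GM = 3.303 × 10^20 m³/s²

Convert to SI: r = 13.86 Mm = 1.386e+07 m.
Escape velocity comes from setting total energy to zero: ½v² − GM/r = 0 ⇒ v_esc = √(2GM / r).
v_esc = √(2 · 3.303e+20 / 1.386e+07) m/s ≈ 6.904e+06 m/s = 6904 km/s.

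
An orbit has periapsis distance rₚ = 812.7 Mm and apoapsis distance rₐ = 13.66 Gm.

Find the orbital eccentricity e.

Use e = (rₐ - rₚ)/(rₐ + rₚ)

Convert to SI: rₚ = 812.7 Mm = 8.127e+08 m; rₐ = 13.66 Gm = 1.366e+10 m.
e = (rₐ − rₚ) / (rₐ + rₚ).
e = (1.366e+10 − 8.127e+08) / (1.366e+10 + 8.127e+08) = 1.28473e+10 / 1.44727e+10 ≈ 0.8877.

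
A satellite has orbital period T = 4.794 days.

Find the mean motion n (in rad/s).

Convert to SI: T = 4.794 days = 414202 s.
n = 2π / T.
n = 2π / 414202 s ≈ 1.517e-05 rad/s.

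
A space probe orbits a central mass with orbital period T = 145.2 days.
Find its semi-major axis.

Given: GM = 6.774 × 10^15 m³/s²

Convert to SI: T = 145.2 days = 1.25453e+07 s.
Invert Kepler's third law: a = (GM · T² / (4π²))^(1/3).
Substituting T = 1.25453e+07 s and GM = 6.774e+15 m³/s²:
a = (6.774e+15 · (1.25453e+07)² / (4π²))^(1/3) m
a ≈ 3e+09 m = 3 Gm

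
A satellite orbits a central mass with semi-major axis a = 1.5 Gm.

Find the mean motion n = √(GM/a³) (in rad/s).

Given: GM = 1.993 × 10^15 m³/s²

Convert to SI: a = 1.5 Gm = 1.5e+09 m.
n = √(GM / a³).
n = √(1.993e+15 / (1.5e+09)³) rad/s ≈ 7.685e-07 rad/s.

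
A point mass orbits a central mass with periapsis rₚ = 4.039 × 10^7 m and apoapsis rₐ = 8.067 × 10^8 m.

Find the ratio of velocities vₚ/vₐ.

Conservation of angular momentum gives rₚvₚ = rₐvₐ, so vₚ/vₐ = rₐ/rₚ.
vₚ/vₐ = 8.067e+08 / 4.039e+07 ≈ 19.97.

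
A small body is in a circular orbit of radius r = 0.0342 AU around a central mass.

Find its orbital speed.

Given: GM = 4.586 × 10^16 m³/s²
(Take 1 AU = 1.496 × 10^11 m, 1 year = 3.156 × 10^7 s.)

Convert to SI: r = 0.0342 AU = 5.11632e+09 m.
For a circular orbit, gravity supplies the centripetal force, so v = √(GM / r).
v = √(4.586e+16 / 5.11632e+09) m/s ≈ 2994 m/s = 0.6316 AU/year.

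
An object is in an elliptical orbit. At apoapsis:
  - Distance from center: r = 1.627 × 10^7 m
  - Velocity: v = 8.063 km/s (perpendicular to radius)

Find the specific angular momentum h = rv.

Convert to SI: v = 8.063 km/s = 8063 m/s.
With v perpendicular to r, h = r · v.
h = 1.627e+07 · 8063 m²/s ≈ 1.312e+11 m²/s.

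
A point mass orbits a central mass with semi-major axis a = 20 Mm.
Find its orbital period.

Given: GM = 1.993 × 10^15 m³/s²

Convert to SI: a = 20 Mm = 2e+07 m.
Kepler's third law: T = 2π √(a³ / GM).
Substituting a = 2e+07 m and GM = 1.993e+15 m³/s²:
T = 2π √((2e+07)³ / 1.993e+15) s
T ≈ 1.259e+04 s = 3.497 hours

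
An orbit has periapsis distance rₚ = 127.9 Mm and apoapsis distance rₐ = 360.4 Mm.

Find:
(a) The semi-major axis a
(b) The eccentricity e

Convert to SI: rₚ = 127.9 Mm = 1.279e+08 m; rₐ = 360.4 Mm = 3.604e+08 m.
(a) a = (rₚ + rₐ) / 2 = (1.279e+08 + 3.604e+08) / 2 ≈ 2.442e+08 m = 244.2 Mm.
(b) e = (rₐ − rₚ) / (rₐ + rₚ) = (3.604e+08 − 1.279e+08) / (3.604e+08 + 1.279e+08) ≈ 0.4761.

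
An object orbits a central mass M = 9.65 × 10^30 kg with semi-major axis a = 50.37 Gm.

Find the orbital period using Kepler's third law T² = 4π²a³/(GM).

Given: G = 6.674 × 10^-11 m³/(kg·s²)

Convert to SI: a = 50.37 Gm = 5.037e+10 m.
GM = G · M = 6.674e-11 · 9.65e+30 = 6.44041e+20 m³/s².
Kepler's third law: T = 2π √(a³ / GM).
Substituting a = 5.037e+10 m and GM = 6.44041e+20 m³/s²:
T = 2π √((5.037e+10)³ / 6.44041e+20) s
T ≈ 2.799e+06 s = 32.39 days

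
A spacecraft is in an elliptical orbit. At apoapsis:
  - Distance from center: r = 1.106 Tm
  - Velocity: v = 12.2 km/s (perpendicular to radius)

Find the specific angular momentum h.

Convert to SI: r = 1.106 Tm = 1.106e+12 m; v = 12.2 km/s = 12200 m/s.
With v perpendicular to r, h = r · v.
h = 1.106e+12 · 12200 m²/s ≈ 1.349e+16 m²/s.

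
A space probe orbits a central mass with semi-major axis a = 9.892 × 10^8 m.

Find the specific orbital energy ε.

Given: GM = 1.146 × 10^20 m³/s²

ε = −GM / (2a).
ε = −1.146e+20 / (2 · 9.892e+08) J/kg ≈ -5.793e+10 J/kg = -57.93 GJ/kg.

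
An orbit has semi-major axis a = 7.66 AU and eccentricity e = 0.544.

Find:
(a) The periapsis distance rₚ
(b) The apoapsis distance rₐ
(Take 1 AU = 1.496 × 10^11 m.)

Convert to SI: a = 7.66 AU = 1.14594e+12 m.
(a) rₚ = a(1 − e) = 1.14594e+12 · (1 − 0.544) = 1.14594e+12 · 0.456 ≈ 5.225e+11 m = 3.493 AU.
(b) rₐ = a(1 + e) = 1.14594e+12 · (1 + 0.544) = 1.14594e+12 · 1.544 ≈ 1.769e+12 m = 11.83 AU.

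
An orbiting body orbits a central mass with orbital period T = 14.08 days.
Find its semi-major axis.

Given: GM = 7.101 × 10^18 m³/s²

Convert to SI: T = 14.08 days = 1.21651e+06 s.
Invert Kepler's third law: a = (GM · T² / (4π²))^(1/3).
Substituting T = 1.21651e+06 s and GM = 7.101e+18 m³/s²:
a = (7.101e+18 · (1.21651e+06)² / (4π²))^(1/3) m
a ≈ 6.433e+09 m = 6.433 × 10^9 m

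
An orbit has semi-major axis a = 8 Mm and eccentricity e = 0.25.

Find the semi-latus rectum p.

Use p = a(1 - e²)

Convert to SI: a = 8 Mm = 8e+06 m.
p = a (1 − e²).
p = 8e+06 · (1 − (0.25)²) = 8e+06 · 0.9375 ≈ 7.5e+06 m = 7.5 Mm.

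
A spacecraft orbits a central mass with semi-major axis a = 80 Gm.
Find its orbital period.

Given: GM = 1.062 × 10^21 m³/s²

Convert to SI: a = 80 Gm = 8e+10 m.
Kepler's third law: T = 2π √(a³ / GM).
Substituting a = 8e+10 m and GM = 1.062e+21 m³/s²:
T = 2π √((8e+10)³ / 1.062e+21) s
T ≈ 4.363e+06 s = 50.49 days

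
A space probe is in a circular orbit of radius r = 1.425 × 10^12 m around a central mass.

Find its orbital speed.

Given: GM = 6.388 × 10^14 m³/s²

For a circular orbit, gravity supplies the centripetal force, so v = √(GM / r).
v = √(6.388e+14 / 1.425e+12) m/s ≈ 21.17 m/s = 21.17 m/s.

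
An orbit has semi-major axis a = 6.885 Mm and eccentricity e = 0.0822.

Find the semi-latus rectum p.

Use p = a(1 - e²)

Convert to SI: a = 6.885 Mm = 6.885e+06 m.
p = a (1 − e²).
p = 6.885e+06 · (1 − (0.0822)²) = 6.885e+06 · 0.993243 ≈ 6.838e+06 m = 6.838 Mm.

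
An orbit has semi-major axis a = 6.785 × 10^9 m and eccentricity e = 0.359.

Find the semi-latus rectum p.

p = a (1 − e²).
p = 6.785e+09 · (1 − (0.359)²) = 6.785e+09 · 0.871119 ≈ 5.911e+09 m = 5.911 × 10^9 m.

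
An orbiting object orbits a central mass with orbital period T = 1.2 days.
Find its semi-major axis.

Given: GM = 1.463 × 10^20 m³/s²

Convert to SI: T = 1.2 days = 103680 s.
Invert Kepler's third law: a = (GM · T² / (4π²))^(1/3).
Substituting T = 103680 s and GM = 1.463e+20 m³/s²:
a = (1.463e+20 · (103680)² / (4π²))^(1/3) m
a ≈ 3.415e+09 m = 3.415 Gm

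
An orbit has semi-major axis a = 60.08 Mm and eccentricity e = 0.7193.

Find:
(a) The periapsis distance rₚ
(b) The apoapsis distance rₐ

Convert to SI: a = 60.08 Mm = 6.008e+07 m.
(a) rₚ = a(1 − e) = 6.008e+07 · (1 − 0.7193) = 6.008e+07 · 0.2807 ≈ 1.686e+07 m = 16.86 Mm.
(b) rₐ = a(1 + e) = 6.008e+07 · (1 + 0.7193) = 6.008e+07 · 1.7193 ≈ 1.033e+08 m = 103.3 Mm.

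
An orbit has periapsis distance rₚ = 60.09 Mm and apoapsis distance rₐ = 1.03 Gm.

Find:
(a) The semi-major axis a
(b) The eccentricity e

Convert to SI: rₚ = 60.09 Mm = 6.009e+07 m; rₐ = 1.03 Gm = 1.03e+09 m.
(a) a = (rₚ + rₐ) / 2 = (6.009e+07 + 1.03e+09) / 2 ≈ 5.45e+08 m = 545 Mm.
(b) e = (rₐ − rₚ) / (rₐ + rₚ) = (1.03e+09 − 6.009e+07) / (1.03e+09 + 6.009e+07) ≈ 0.8898.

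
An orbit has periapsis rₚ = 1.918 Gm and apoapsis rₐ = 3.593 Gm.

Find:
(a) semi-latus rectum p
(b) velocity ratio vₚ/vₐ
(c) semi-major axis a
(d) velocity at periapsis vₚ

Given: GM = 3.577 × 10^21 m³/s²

Convert to SI: rₚ = 1.918 Gm = 1.918e+09 m; rₐ = 3.593 Gm = 3.593e+09 m.
(a) From a = (rₚ + rₐ)/2 = 2.7555e+09 m and e = (rₐ − rₚ)/(rₐ + rₚ) = 0.303938, p = a(1 − e²) = 2.7555e+09 · (1 − (0.303938)²) ≈ 2.501e+09 m
(b) Conservation of angular momentum (rₚvₚ = rₐvₐ) gives vₚ/vₐ = rₐ/rₚ = 3.593e+09/1.918e+09 ≈ 1.873
(c) a = (rₚ + rₐ)/2 = (1.918e+09 + 3.593e+09)/2 ≈ 2.756e+09 m
(d) With a = (rₚ + rₐ)/2 = 2.7555e+09 m, vₚ = √(GM (2/rₚ − 1/a)) = √(3.577e+21 · (2/1.918e+09 − 1/2.7555e+09)) m/s ≈ 1.559e+06 m/s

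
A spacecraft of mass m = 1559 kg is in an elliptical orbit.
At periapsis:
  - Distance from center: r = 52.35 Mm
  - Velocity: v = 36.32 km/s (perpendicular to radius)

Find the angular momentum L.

Convert to SI: r = 52.35 Mm = 5.235e+07 m; v = 36.32 km/s = 36320 m/s.
Since v is perpendicular to r, L = m · v · r.
L = 1559 · 36320 · 5.235e+07 kg·m²/s ≈ 2.964e+15 kg·m²/s.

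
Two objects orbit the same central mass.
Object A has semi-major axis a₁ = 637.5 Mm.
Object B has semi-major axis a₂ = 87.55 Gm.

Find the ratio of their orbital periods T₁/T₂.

Convert to SI: a₁ = 637.5 Mm = 6.375e+08 m; a₂ = 87.55 Gm = 8.755e+10 m.
From Kepler's third law, (T₁/T₂)² = (a₁/a₂)³, so T₁/T₂ = (a₁/a₂)^(3/2).
a₁/a₂ = 6.375e+08 / 8.755e+10 = 0.00728155.
T₁/T₂ = (0.00728155)^(3/2) ≈ 0.0006213.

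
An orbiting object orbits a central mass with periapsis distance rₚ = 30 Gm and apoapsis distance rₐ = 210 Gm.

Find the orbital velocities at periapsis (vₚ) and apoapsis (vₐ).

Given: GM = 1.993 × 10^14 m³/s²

Convert to SI: rₚ = 30 Gm = 3e+10 m; rₐ = 210 Gm = 2.1e+11 m.
Use the vis-viva equation v² = GM(2/r − 1/a) with a = (rₚ + rₐ)/2 = (3e+10 + 2.1e+11)/2 = 1.2e+11 m.
vₚ = √(GM · (2/rₚ − 1/a)) = √(1.993e+14 · (2/3e+10 − 1/1.2e+11)) m/s ≈ 107.8 m/s = 107.8 m/s.
vₐ = √(GM · (2/rₐ − 1/a)) = √(1.993e+14 · (2/2.1e+11 − 1/1.2e+11)) m/s ≈ 15.4 m/s = 15.4 m/s.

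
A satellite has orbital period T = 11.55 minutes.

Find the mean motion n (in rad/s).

Convert to SI: T = 11.55 minutes = 693 s.
n = 2π / T.
n = 2π / 693 s ≈ 0.009067 rad/s.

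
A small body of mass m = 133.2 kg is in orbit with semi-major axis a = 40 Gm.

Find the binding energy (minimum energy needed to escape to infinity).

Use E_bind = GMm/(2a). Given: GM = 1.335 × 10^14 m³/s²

Convert to SI: a = 40 Gm = 4e+10 m.
Total orbital energy is E = −GMm/(2a); binding energy is E_bind = −E = GMm/(2a).
E_bind = 1.335e+14 · 133.2 / (2 · 4e+10) J ≈ 2.223e+05 J = 222.3 kJ.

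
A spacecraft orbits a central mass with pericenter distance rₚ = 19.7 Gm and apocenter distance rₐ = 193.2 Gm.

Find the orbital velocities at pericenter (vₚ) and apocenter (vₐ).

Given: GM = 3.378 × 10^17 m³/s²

Convert to SI: rₚ = 19.7 Gm = 1.97e+10 m; rₐ = 193.2 Gm = 1.932e+11 m.
Use the vis-viva equation v² = GM(2/r − 1/a) with a = (rₚ + rₐ)/2 = (1.97e+10 + 1.932e+11)/2 = 1.0645e+11 m.
vₚ = √(GM · (2/rₚ − 1/a)) = √(3.378e+17 · (2/1.97e+10 − 1/1.0645e+11)) m/s ≈ 5579 m/s = 5.579 km/s.
vₐ = √(GM · (2/rₐ − 1/a)) = √(3.378e+17 · (2/1.932e+11 − 1/1.0645e+11)) m/s ≈ 568.8 m/s = 568.8 m/s.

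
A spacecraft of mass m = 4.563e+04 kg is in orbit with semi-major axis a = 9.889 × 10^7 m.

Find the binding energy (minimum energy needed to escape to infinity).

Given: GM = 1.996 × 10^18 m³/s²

Total orbital energy is E = −GMm/(2a); binding energy is E_bind = −E = GMm/(2a).
E_bind = 1.996e+18 · 4.563e+04 / (2 · 9.889e+07) J ≈ 4.605e+14 J = 460.5 TJ.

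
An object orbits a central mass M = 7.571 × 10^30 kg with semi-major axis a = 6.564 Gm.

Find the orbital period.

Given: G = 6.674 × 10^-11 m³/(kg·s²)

Convert to SI: a = 6.564 Gm = 6.564e+09 m.
GM = G · M = 6.674e-11 · 7.571e+30 = 5.05289e+20 m³/s².
Kepler's third law: T = 2π √(a³ / GM).
Substituting a = 6.564e+09 m and GM = 5.05289e+20 m³/s²:
T = 2π √((6.564e+09)³ / 5.05289e+20) s
T ≈ 1.486e+05 s = 1.72 days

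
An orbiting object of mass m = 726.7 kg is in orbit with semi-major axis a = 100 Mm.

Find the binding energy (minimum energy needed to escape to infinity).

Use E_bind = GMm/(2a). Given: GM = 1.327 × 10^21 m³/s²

Convert to SI: a = 100 Mm = 1e+08 m.
Total orbital energy is E = −GMm/(2a); binding energy is E_bind = −E = GMm/(2a).
E_bind = 1.327e+21 · 726.7 / (2 · 1e+08) J ≈ 4.822e+15 J = 4.822 PJ.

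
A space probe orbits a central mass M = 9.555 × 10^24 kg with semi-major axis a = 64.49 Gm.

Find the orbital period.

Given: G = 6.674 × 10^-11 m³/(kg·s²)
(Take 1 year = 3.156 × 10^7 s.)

Convert to SI: a = 64.49 Gm = 6.449e+10 m.
GM = G · M = 6.674e-11 · 9.555e+24 = 6.37701e+14 m³/s².
Kepler's third law: T = 2π √(a³ / GM).
Substituting a = 6.449e+10 m and GM = 6.37701e+14 m³/s²:
T = 2π √((6.449e+10)³ / 6.37701e+14) s
T ≈ 4.075e+09 s = 129.1 years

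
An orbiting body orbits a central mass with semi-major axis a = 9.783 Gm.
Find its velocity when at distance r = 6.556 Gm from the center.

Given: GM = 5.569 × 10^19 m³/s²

Convert to SI: a = 9.783 Gm = 9.783e+09 m; r = 6.556 Gm = 6.556e+09 m.
Vis-viva: v = √(GM · (2/r − 1/a)).
2/r − 1/a = 2/6.556e+09 − 1/9.783e+09 = 2.02846e-10 m⁻¹.
v = √(5.569e+19 · 2.02846e-10) m/s ≈ 1.063e+05 m/s = 106.3 km/s.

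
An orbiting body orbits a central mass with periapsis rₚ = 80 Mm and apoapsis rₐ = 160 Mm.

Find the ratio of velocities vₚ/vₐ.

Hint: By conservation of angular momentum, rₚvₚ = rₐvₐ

Convert to SI: rₚ = 80 Mm = 8e+07 m; rₐ = 160 Mm = 1.6e+08 m.
Conservation of angular momentum gives rₚvₚ = rₐvₐ, so vₚ/vₐ = rₐ/rₚ.
vₚ/vₐ = 1.6e+08 / 8e+07 ≈ 2.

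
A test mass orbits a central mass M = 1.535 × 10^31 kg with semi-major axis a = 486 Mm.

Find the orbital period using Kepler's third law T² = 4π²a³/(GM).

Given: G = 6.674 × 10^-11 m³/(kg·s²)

Convert to SI: a = 486 Mm = 4.86e+08 m.
GM = G · M = 6.674e-11 · 1.535e+31 = 1.02446e+21 m³/s².
Kepler's third law: T = 2π √(a³ / GM).
Substituting a = 4.86e+08 m and GM = 1.02446e+21 m³/s²:
T = 2π √((4.86e+08)³ / 1.02446e+21) s
T ≈ 2103 s = 35.05 minutes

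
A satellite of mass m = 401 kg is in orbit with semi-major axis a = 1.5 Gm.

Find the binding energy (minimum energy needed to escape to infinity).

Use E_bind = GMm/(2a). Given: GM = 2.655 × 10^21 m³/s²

Convert to SI: a = 1.5 Gm = 1.5e+09 m.
Total orbital energy is E = −GMm/(2a); binding energy is E_bind = −E = GMm/(2a).
E_bind = 2.655e+21 · 401 / (2 · 1.5e+09) J ≈ 3.549e+14 J = 354.9 TJ.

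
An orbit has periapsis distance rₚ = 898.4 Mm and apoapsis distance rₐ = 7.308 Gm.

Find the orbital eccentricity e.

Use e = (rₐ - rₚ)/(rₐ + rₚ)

Convert to SI: rₚ = 898.4 Mm = 8.984e+08 m; rₐ = 7.308 Gm = 7.308e+09 m.
e = (rₐ − rₚ) / (rₐ + rₚ).
e = (7.308e+09 − 8.984e+08) / (7.308e+09 + 8.984e+08) = 6.4096e+09 / 8.2064e+09 ≈ 0.781.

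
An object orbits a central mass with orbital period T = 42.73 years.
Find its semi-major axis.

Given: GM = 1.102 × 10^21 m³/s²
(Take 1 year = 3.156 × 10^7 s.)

Convert to SI: T = 42.73 years = 1.34856e+09 s.
Invert Kepler's third law: a = (GM · T² / (4π²))^(1/3).
Substituting T = 1.34856e+09 s and GM = 1.102e+21 m³/s²:
a = (1.102e+21 · (1.34856e+09)² / (4π²))^(1/3) m
a ≈ 3.703e+12 m = 3.703 × 10^12 m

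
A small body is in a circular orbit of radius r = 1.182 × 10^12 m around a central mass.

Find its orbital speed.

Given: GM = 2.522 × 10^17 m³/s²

For a circular orbit, gravity supplies the centripetal force, so v = √(GM / r).
v = √(2.522e+17 / 1.182e+12) m/s ≈ 461.9 m/s = 461.9 m/s.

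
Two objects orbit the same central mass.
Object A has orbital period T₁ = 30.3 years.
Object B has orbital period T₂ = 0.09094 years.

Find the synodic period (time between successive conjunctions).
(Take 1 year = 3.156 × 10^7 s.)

Convert to SI: T₁ = 30.3 years = 9.56268e+08 s; T₂ = 0.09094 years = 2.87007e+06 s.
T_syn = |T₁ · T₂ / (T₁ − T₂)|.
T_syn = |9.56268e+08 · 2.87007e+06 / (9.56268e+08 − 2.87007e+06)| s ≈ 2.879e+06 s = 0.09121 years.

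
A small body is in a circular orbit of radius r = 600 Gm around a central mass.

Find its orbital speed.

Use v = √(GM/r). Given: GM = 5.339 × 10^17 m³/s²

Convert to SI: r = 600 Gm = 6e+11 m.
For a circular orbit, gravity supplies the centripetal force, so v = √(GM / r).
v = √(5.339e+17 / 6e+11) m/s ≈ 943.3 m/s = 943.3 m/s.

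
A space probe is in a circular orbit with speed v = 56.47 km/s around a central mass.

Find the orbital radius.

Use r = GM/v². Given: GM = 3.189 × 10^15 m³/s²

Convert to SI: v = 56.47 km/s = 56470 m/s.
For a circular orbit, v² = GM / r, so r = GM / v².
r = 3.189e+15 / (56470)² m ≈ 1e+06 m = 1 Mm.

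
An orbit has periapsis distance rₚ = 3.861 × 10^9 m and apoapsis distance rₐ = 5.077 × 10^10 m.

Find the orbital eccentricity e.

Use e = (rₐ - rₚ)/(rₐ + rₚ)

e = (rₐ − rₚ) / (rₐ + rₚ).
e = (5.077e+10 − 3.861e+09) / (5.077e+10 + 3.861e+09) = 4.6909e+10 / 5.4631e+10 ≈ 0.8587.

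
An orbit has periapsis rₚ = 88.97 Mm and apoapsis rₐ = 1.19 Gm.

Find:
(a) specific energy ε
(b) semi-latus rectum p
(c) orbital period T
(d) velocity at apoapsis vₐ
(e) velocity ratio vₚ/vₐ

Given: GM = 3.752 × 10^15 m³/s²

Convert to SI: rₚ = 88.97 Mm = 8.897e+07 m; rₐ = 1.19 Gm = 1.19e+09 m.
(a) With a = (rₚ + rₐ)/2 = 6.39485e+08 m, ε = −GM/(2a) = −3.752e+15/(2 · 6.39485e+08) J/kg ≈ -2.934e+06 J/kg
(b) From a = (rₚ + rₐ)/2 = 6.39485e+08 m and e = (rₐ − rₚ)/(rₐ + rₚ) = 0.860872, p = a(1 − e²) = 6.39485e+08 · (1 − (0.860872)²) ≈ 1.656e+08 m
(c) With a = (rₚ + rₐ)/2 = 6.39485e+08 m, T = 2π √(a³/GM) = 2π √((6.39485e+08)³/3.752e+15) s ≈ 1.659e+06 s
(d) With a = (rₚ + rₐ)/2 = 6.39485e+08 m, vₐ = √(GM (2/rₐ − 1/a)) = √(3.752e+15 · (2/1.19e+09 − 1/6.39485e+08)) m/s ≈ 662.3 m/s
(e) Conservation of angular momentum (rₚvₚ = rₐvₐ) gives vₚ/vₐ = rₐ/rₚ = 1.19e+09/8.897e+07 ≈ 13.38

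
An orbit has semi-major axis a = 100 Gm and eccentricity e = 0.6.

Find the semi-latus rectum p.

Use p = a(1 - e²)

Convert to SI: a = 100 Gm = 1e+11 m.
p = a (1 − e²).
p = 1e+11 · (1 − (0.6)²) = 1e+11 · 0.64 ≈ 6.4e+10 m = 64 Gm.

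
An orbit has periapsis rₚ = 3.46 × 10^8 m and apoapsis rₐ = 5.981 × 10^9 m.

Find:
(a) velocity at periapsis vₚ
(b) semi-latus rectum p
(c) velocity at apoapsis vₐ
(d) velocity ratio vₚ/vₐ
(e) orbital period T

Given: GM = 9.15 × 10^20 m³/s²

(a) With a = (rₚ + rₐ)/2 = 3.1635e+09 m, vₚ = √(GM (2/rₚ − 1/a)) = √(9.15e+20 · (2/3.46e+08 − 1/3.1635e+09)) m/s ≈ 2.236e+06 m/s
(b) From a = (rₚ + rₐ)/2 = 3.1635e+09 m and e = (rₐ − rₚ)/(rₐ + rₚ) = 0.890627, p = a(1 − e²) = 3.1635e+09 · (1 − (0.890627)²) ≈ 6.542e+08 m
(c) With a = (rₚ + rₐ)/2 = 3.1635e+09 m, vₐ = √(GM (2/rₐ − 1/a)) = √(9.15e+20 · (2/5.981e+09 − 1/3.1635e+09)) m/s ≈ 1.294e+05 m/s
(d) Conservation of angular momentum (rₚvₚ = rₐvₐ) gives vₚ/vₐ = rₐ/rₚ = 5.981e+09/3.46e+08 ≈ 17.29
(e) With a = (rₚ + rₐ)/2 = 3.1635e+09 m, T = 2π √(a³/GM) = 2π √((3.1635e+09)³/9.15e+20) s ≈ 3.696e+04 s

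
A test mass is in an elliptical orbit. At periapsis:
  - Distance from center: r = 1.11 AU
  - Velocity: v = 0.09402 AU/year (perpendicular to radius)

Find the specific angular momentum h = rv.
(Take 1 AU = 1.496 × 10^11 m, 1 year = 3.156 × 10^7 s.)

Convert to SI: r = 1.11 AU = 1.66056e+11 m; v = 0.09402 AU/year = 445.671 m/s.
With v perpendicular to r, h = r · v.
h = 1.66056e+11 · 445.671 m²/s ≈ 7.401e+13 m²/s.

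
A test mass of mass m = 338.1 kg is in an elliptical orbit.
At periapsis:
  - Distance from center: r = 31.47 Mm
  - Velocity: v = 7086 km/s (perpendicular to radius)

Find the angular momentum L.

Convert to SI: r = 31.47 Mm = 3.147e+07 m; v = 7086 km/s = 7.086e+06 m/s.
Since v is perpendicular to r, L = m · v · r.
L = 338.1 · 7.086e+06 · 3.147e+07 kg·m²/s ≈ 7.54e+16 kg·m²/s.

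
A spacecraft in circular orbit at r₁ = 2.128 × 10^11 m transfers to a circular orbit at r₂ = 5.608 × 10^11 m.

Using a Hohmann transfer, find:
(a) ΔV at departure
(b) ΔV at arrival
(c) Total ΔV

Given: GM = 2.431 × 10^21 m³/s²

Transfer semi-major axis: a_t = (r₁ + r₂)/2 = (2.128e+11 + 5.608e+11)/2 = 3.868e+11 m.
Circular speeds: v₁ = √(GM/r₁) = 106883 m/s, v₂ = √(GM/r₂) = 65839.8 m/s.
Transfer speeds (vis-viva v² = GM(2/r − 1/a_t)): v₁ᵗ = 128697 m/s, v₂ᵗ = 48835 m/s.
(a) ΔV₁ = |v₁ᵗ − v₁| ≈ 2.181e+04 m/s = 21.81 km/s.
(b) ΔV₂ = |v₂ − v₂ᵗ| ≈ 1.7e+04 m/s = 17 km/s.
(c) ΔV_total = ΔV₁ + ΔV₂ ≈ 3.882e+04 m/s = 38.82 km/s.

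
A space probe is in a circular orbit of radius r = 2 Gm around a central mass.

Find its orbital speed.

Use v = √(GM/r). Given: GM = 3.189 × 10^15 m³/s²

Convert to SI: r = 2 Gm = 2e+09 m.
For a circular orbit, gravity supplies the centripetal force, so v = √(GM / r).
v = √(3.189e+15 / 2e+09) m/s ≈ 1263 m/s = 1.263 km/s.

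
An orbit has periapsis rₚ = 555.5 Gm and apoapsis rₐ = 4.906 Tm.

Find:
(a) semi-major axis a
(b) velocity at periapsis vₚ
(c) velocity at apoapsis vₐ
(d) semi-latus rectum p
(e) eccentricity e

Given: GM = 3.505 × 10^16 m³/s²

Convert to SI: rₚ = 555.5 Gm = 5.555e+11 m; rₐ = 4.906 Tm = 4.906e+12 m.
(a) a = (rₚ + rₐ)/2 = (5.555e+11 + 4.906e+12)/2 ≈ 2.731e+12 m
(b) With a = (rₚ + rₐ)/2 = 2.73075e+12 m, vₚ = √(GM (2/rₚ − 1/a)) = √(3.505e+16 · (2/5.555e+11 − 1/2.73075e+12)) m/s ≈ 336.7 m/s
(c) With a = (rₚ + rₐ)/2 = 2.73075e+12 m, vₐ = √(GM (2/rₐ − 1/a)) = √(3.505e+16 · (2/4.906e+12 − 1/2.73075e+12)) m/s ≈ 38.12 m/s
(d) From a = (rₚ + rₐ)/2 = 2.73075e+12 m and e = (rₐ − rₚ)/(rₐ + rₚ) = 0.796576, p = a(1 − e²) = 2.73075e+12 · (1 − (0.796576)²) ≈ 9.98e+11 m
(e) e = (rₐ − rₚ)/(rₐ + rₚ) = (4.906e+12 − 5.555e+11)/(4.906e+12 + 5.555e+11) ≈ 0.7966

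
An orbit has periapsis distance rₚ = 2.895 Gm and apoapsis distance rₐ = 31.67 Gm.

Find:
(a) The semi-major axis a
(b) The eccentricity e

Convert to SI: rₚ = 2.895 Gm = 2.895e+09 m; rₐ = 31.67 Gm = 3.167e+10 m.
(a) a = (rₚ + rₐ) / 2 = (2.895e+09 + 3.167e+10) / 2 ≈ 1.728e+10 m = 17.28 Gm.
(b) e = (rₐ − rₚ) / (rₐ + rₚ) = (3.167e+10 − 2.895e+09) / (3.167e+10 + 2.895e+09) ≈ 0.8325.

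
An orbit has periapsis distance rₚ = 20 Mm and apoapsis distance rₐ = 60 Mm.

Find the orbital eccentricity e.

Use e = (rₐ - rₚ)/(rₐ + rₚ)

Convert to SI: rₚ = 20 Mm = 2e+07 m; rₐ = 60 Mm = 6e+07 m.
e = (rₐ − rₚ) / (rₐ + rₚ).
e = (6e+07 − 2e+07) / (6e+07 + 2e+07) = 4e+07 / 8e+07 ≈ 0.5.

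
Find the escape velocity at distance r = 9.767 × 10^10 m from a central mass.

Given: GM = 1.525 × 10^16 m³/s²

Escape velocity comes from setting total energy to zero: ½v² − GM/r = 0 ⇒ v_esc = √(2GM / r).
v_esc = √(2 · 1.525e+16 / 9.767e+10) m/s ≈ 558.8 m/s = 558.8 m/s.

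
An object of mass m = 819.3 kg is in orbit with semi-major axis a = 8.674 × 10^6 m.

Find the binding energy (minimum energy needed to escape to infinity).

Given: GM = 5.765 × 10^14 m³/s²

Total orbital energy is E = −GMm/(2a); binding energy is E_bind = −E = GMm/(2a).
E_bind = 5.765e+14 · 819.3 / (2 · 8.674e+06) J ≈ 2.723e+10 J = 27.23 GJ.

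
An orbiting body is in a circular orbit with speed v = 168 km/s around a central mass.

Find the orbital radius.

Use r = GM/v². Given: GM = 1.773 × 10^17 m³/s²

Convert to SI: v = 168 km/s = 168000 m/s.
For a circular orbit, v² = GM / r, so r = GM / v².
r = 1.773e+17 / (168000)² m ≈ 6.282e+06 m = 6.282 × 10^6 m.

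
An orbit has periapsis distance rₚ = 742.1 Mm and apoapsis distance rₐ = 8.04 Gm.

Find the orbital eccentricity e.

Convert to SI: rₚ = 742.1 Mm = 7.421e+08 m; rₐ = 8.04 Gm = 8.04e+09 m.
e = (rₐ − rₚ) / (rₐ + rₚ).
e = (8.04e+09 − 7.421e+08) / (8.04e+09 + 7.421e+08) = 7.2979e+09 / 8.7821e+09 ≈ 0.831.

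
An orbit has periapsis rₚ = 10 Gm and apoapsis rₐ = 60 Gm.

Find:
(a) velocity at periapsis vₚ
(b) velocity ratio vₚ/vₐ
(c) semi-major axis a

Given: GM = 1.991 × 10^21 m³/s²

Convert to SI: rₚ = 10 Gm = 1e+10 m; rₐ = 60 Gm = 6e+10 m.
(a) With a = (rₚ + rₐ)/2 = 3.5e+10 m, vₚ = √(GM (2/rₚ − 1/a)) = √(1.991e+21 · (2/1e+10 − 1/3.5e+10)) m/s ≈ 5.842e+05 m/s
(b) Conservation of angular momentum (rₚvₚ = rₐvₐ) gives vₚ/vₐ = rₐ/rₚ = 6e+10/1e+10 ≈ 6
(c) a = (rₚ + rₐ)/2 = (1e+10 + 6e+10)/2 ≈ 3.5e+10 m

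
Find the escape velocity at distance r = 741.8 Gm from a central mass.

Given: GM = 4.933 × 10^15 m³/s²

Convert to SI: r = 741.8 Gm = 7.418e+11 m.
Escape velocity comes from setting total energy to zero: ½v² − GM/r = 0 ⇒ v_esc = √(2GM / r).
v_esc = √(2 · 4.933e+15 / 7.418e+11) m/s ≈ 115.3 m/s = 115.3 m/s.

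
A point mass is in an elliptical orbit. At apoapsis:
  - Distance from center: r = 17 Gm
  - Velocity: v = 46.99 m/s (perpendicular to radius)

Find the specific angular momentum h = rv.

Convert to SI: r = 17 Gm = 1.7e+10 m.
With v perpendicular to r, h = r · v.
h = 1.7e+10 · 46.99 m²/s ≈ 7.988e+11 m²/s.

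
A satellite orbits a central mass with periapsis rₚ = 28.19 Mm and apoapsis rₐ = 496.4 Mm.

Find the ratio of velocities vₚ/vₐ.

Convert to SI: rₚ = 28.19 Mm = 2.819e+07 m; rₐ = 496.4 Mm = 4.964e+08 m.
Conservation of angular momentum gives rₚvₚ = rₐvₐ, so vₚ/vₐ = rₐ/rₚ.
vₚ/vₐ = 4.964e+08 / 2.819e+07 ≈ 17.61.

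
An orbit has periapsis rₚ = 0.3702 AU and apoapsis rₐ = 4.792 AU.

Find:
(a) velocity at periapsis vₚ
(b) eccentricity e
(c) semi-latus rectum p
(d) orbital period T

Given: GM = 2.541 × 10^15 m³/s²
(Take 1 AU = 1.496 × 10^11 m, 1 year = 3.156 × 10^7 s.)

Convert to SI: rₚ = 0.3702 AU = 5.53819e+10 m; rₐ = 4.792 AU = 7.16883e+11 m.
(a) With a = (rₚ + rₐ)/2 = 3.86133e+11 m, vₚ = √(GM (2/rₚ − 1/a)) = √(2.541e+15 · (2/5.53819e+10 − 1/3.86133e+11)) m/s ≈ 291.9 m/s
(b) e = (rₐ − rₚ)/(rₐ + rₚ) = (7.16883e+11 − 5.53819e+10)/(7.16883e+11 + 5.53819e+10) ≈ 0.8566
(c) From a = (rₚ + rₐ)/2 = 3.86133e+11 m and e = (rₐ − rₚ)/(rₐ + rₚ) = 0.856573, p = a(1 − e²) = 3.86133e+11 · (1 − (0.856573)²) ≈ 1.028e+11 m
(d) With a = (rₚ + rₐ)/2 = 3.86133e+11 m, T = 2π √(a³/GM) = 2π √((3.86133e+11)³/2.541e+15) s ≈ 2.991e+10 s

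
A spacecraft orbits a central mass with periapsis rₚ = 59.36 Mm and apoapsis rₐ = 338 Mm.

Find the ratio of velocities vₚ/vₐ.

Convert to SI: rₚ = 59.36 Mm = 5.936e+07 m; rₐ = 338 Mm = 3.38e+08 m.
Conservation of angular momentum gives rₚvₚ = rₐvₐ, so vₚ/vₐ = rₐ/rₚ.
vₚ/vₐ = 3.38e+08 / 5.936e+07 ≈ 5.694.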